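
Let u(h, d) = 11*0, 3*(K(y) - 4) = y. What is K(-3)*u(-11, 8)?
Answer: 0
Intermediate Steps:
K(y) = 4 + y/3
u(h, d) = 0
K(-3)*u(-11, 8) = (4 + (⅓)*(-3))*0 = (4 - 1)*0 = 3*0 = 0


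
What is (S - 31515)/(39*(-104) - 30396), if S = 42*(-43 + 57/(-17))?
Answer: 189617/195228 ≈ 0.97126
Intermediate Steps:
S = -33096/17 (S = 42*(-43 + 57*(-1/17)) = 42*(-43 - 57/17) = 42*(-788/17) = -33096/17 ≈ -1946.8)
(S - 31515)/(39*(-104) - 30396) = (-33096/17 - 31515)/(39*(-104) - 30396) = -568851/(17*(-4056 - 30396)) = -568851/17/(-34452) = -568851/17*(-1/34452) = 189617/195228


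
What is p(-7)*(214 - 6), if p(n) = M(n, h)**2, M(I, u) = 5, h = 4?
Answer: 5200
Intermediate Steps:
p(n) = 25 (p(n) = 5**2 = 25)
p(-7)*(214 - 6) = 25*(214 - 6) = 25*208 = 5200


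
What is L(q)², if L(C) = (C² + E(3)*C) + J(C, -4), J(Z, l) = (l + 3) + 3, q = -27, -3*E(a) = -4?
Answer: 483025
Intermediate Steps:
E(a) = 4/3 (E(a) = -⅓*(-4) = 4/3)
J(Z, l) = 6 + l (J(Z, l) = (3 + l) + 3 = 6 + l)
L(C) = 2 + C² + 4*C/3 (L(C) = (C² + 4*C/3) + (6 - 4) = (C² + 4*C/3) + 2 = 2 + C² + 4*C/3)
L(q)² = (2 + (-27)² + (4/3)*(-27))² = (2 + 729 - 36)² = 695² = 483025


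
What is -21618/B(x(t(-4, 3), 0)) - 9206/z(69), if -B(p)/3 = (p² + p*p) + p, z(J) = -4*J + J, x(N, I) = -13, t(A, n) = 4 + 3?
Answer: 4483592/67275 ≈ 66.646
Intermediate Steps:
t(A, n) = 7
z(J) = -3*J
B(p) = -6*p² - 3*p (B(p) = -3*((p² + p*p) + p) = -3*((p² + p²) + p) = -3*(2*p² + p) = -3*(p + 2*p²) = -6*p² - 3*p)
-21618/B(x(t(-4, 3), 0)) - 9206/z(69) = -21618*1/(39*(1 + 2*(-13))) - 9206/((-3*69)) = -21618*1/(39*(1 - 26)) - 9206/(-207) = -21618/((-3*(-13)*(-25))) - 9206*(-1/207) = -21618/(-975) + 9206/207 = -21618*(-1/975) + 9206/207 = 7206/325 + 9206/207 = 4483592/67275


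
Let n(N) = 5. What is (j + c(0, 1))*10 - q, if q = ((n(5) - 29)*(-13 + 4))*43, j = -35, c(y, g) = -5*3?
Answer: -9788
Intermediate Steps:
c(y, g) = -15
q = 9288 (q = ((5 - 29)*(-13 + 4))*43 = -24*(-9)*43 = 216*43 = 9288)
(j + c(0, 1))*10 - q = (-35 - 15)*10 - 1*9288 = -50*10 - 9288 = -500 - 9288 = -9788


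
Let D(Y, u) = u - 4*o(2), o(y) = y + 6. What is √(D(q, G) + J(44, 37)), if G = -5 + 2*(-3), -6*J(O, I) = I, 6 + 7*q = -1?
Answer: I*√1770/6 ≈ 7.0119*I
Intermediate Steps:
o(y) = 6 + y
q = -1 (q = -6/7 + (⅐)*(-1) = -6/7 - ⅐ = -1)
J(O, I) = -I/6
G = -11 (G = -5 - 6 = -11)
D(Y, u) = -32 + u (D(Y, u) = u - 4*(6 + 2) = u - 4*8 = u - 32 = -32 + u)
√(D(q, G) + J(44, 37)) = √((-32 - 11) - ⅙*37) = √(-43 - 37/6) = √(-295/6) = I*√1770/6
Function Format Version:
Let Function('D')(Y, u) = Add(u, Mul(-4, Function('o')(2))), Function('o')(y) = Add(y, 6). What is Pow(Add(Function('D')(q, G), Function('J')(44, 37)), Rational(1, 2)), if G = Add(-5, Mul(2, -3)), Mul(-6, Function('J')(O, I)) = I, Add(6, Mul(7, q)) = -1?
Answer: Mul(Rational(1, 6), I, Pow(1770, Rational(1, 2))) ≈ Mul(7.0119, I)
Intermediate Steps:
Function('o')(y) = Add(6, y)
q = -1 (q = Add(Rational(-6, 7), Mul(Rational(1, 7), -1)) = Add(Rational(-6, 7), Rational(-1, 7)) = -1)
Function('J')(O, I) = Mul(Rational(-1, 6), I)
G = -11 (G = Add(-5, -6) = -11)
Function('D')(Y, u) = Add(-32, u) (Function('D')(Y, u) = Add(u, Mul(-4, Add(6, 2))) = Add(u, Mul(-4, 8)) = Add(u, -32) = Add(-32, u))
Pow(Add(Function('D')(q, G), Function('J')(44, 37)), Rational(1, 2)) = Pow(Add(Add(-32, -11), Mul(Rational(-1, 6), 37)), Rational(1, 2)) = Pow(Add(-43, Rational(-37, 6)), Rational(1, 2)) = Pow(Rational(-295, 6), Rational(1, 2)) = Mul(Rational(1, 6), I, Pow(1770, Rational(1, 2)))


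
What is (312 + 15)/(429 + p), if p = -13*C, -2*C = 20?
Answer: 327/559 ≈ 0.58497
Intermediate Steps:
C = -10 (C = -½*20 = -10)
p = 130 (p = -13*(-10) = 130)
(312 + 15)/(429 + p) = (312 + 15)/(429 + 130) = 327/559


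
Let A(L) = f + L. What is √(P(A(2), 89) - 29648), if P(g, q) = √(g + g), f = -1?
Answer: √(-29648 + √2) ≈ 172.18*I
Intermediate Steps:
A(L) = -1 + L
P(g, q) = √2*√g (P(g, q) = √(2*g) = √2*√g)
√(P(A(2), 89) - 29648) = √(√2*√(-1 + 2) - 29648) = √(√2*√1 - 29648) = √(√2*1 - 29648) = √(√2 - 29648) = √(-29648 + √2)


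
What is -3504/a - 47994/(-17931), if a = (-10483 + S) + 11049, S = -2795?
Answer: 18867650/4440911 ≈ 4.2486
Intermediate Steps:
a = -2229 (a = (-10483 - 2795) + 11049 = -13278 + 11049 = -2229)
-3504/a - 47994/(-17931) = -3504/(-2229) - 47994/(-17931) = -3504*(-1/2229) - 47994*(-1/17931) = 1168/743 + 15998/5977 = 18867650/4440911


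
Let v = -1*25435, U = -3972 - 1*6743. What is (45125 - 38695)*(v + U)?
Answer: -232444500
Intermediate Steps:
U = -10715 (U = -3972 - 6743 = -10715)
v = -25435
(45125 - 38695)*(v + U) = (45125 - 38695)*(-25435 - 10715) = 6430*(-36150) = -232444500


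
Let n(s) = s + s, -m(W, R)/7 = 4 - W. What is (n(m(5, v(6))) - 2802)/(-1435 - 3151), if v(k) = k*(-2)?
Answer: 1394/2293 ≈ 0.60794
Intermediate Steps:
v(k) = -2*k
m(W, R) = -28 + 7*W (m(W, R) = -7*(4 - W) = -28 + 7*W)
n(s) = 2*s
(n(m(5, v(6))) - 2802)/(-1435 - 3151) = (2*(-28 + 7*5) - 2802)/(-1435 - 3151) = (2*(-28 + 35) - 2802)/(-4586) = (2*7 - 2802)*(-1/4586) = (14 - 2802)*(-1/4586) = -2788*(-1/4586) = 1394/2293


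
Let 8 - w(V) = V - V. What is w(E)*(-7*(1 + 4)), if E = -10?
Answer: -280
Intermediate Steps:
w(V) = 8 (w(V) = 8 - (V - V) = 8 - 1*0 = 8 + 0 = 8)
w(E)*(-7*(1 + 4)) = 8*(-7*(1 + 4)) = 8*(-7*5) = 8*(-35) = -280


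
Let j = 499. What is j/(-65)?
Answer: -499/65 ≈ -7.6769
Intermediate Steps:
j/(-65) = 499/(-65) = -1/65*499 = -499/65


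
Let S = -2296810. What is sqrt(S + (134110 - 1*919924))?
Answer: 8*I*sqrt(48166) ≈ 1755.7*I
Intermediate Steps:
sqrt(S + (134110 - 1*919924)) = sqrt(-2296810 + (134110 - 1*919924)) = sqrt(-2296810 + (134110 - 919924)) = sqrt(-2296810 - 785814) = sqrt(-3082624) = 8*I*sqrt(48166)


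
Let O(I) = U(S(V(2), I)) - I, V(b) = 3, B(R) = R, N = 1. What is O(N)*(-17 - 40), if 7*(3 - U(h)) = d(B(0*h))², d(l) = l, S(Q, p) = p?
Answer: -114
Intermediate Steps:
U(h) = 3 (U(h) = 3 - (0*h)²/7 = 3 - ⅐*0² = 3 - ⅐*0 = 3 + 0 = 3)
O(I) = 3 - I
O(N)*(-17 - 40) = (3 - 1*1)*(-17 - 40) = (3 - 1)*(-57) = 2*(-57) = -114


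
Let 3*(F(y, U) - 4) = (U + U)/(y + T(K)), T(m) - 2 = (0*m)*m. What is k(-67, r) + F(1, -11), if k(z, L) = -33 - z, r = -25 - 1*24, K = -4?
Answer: 320/9 ≈ 35.556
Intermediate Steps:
r = -49 (r = -25 - 24 = -49)
T(m) = 2 (T(m) = 2 + (0*m)*m = 2 + 0*m = 2 + 0 = 2)
F(y, U) = 4 + 2*U/(3*(2 + y)) (F(y, U) = 4 + ((U + U)/(y + 2))/3 = 4 + ((2*U)/(2 + y))/3 = 4 + (2*U/(2 + y))/3 = 4 + 2*U/(3*(2 + y)))
k(-67, r) + F(1, -11) = (-33 - 1*(-67)) + 2*(12 - 11 + 6*1)/(3*(2 + 1)) = (-33 + 67) + (⅔)*(12 - 11 + 6)/3 = 34 + (⅔)*(⅓)*7 = 34 + 14/9 = 320/9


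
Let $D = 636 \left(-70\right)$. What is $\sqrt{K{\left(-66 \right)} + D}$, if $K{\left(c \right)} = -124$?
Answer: $2 i \sqrt{11161} \approx 211.29 i$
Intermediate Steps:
$D = -44520$
$\sqrt{K{\left(-66 \right)} + D} = \sqrt{-124 - 44520} = \sqrt{-44644} = 2 i \sqrt{11161}$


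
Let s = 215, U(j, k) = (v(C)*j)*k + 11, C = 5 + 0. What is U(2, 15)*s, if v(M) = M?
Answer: 34615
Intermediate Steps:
C = 5
U(j, k) = 11 + 5*j*k (U(j, k) = (5*j)*k + 11 = 5*j*k + 11 = 11 + 5*j*k)
U(2, 15)*s = (11 + 5*2*15)*215 = (11 + 150)*215 = 161*215 = 34615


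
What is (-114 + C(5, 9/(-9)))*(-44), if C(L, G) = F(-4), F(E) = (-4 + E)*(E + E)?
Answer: 2200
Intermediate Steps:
F(E) = 2*E*(-4 + E) (F(E) = (-4 + E)*(2*E) = 2*E*(-4 + E))
C(L, G) = 64 (C(L, G) = 2*(-4)*(-4 - 4) = 2*(-4)*(-8) = 64)
(-114 + C(5, 9/(-9)))*(-44) = (-114 + 64)*(-44) = -50*(-44) = 2200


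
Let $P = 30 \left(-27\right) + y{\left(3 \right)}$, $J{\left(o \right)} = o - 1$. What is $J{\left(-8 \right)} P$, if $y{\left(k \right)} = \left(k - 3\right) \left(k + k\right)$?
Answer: $7290$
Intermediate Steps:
$y{\left(k \right)} = 2 k \left(-3 + k\right)$ ($y{\left(k \right)} = \left(-3 + k\right) 2 k = 2 k \left(-3 + k\right)$)
$J{\left(o \right)} = -1 + o$
$P = -810$ ($P = 30 \left(-27\right) + 2 \cdot 3 \left(-3 + 3\right) = -810 + 2 \cdot 3 \cdot 0 = -810 + 0 = -810$)
$J{\left(-8 \right)} P = \left(-1 - 8\right) \left(-810\right) = \left(-9\right) \left(-810\right) = 7290$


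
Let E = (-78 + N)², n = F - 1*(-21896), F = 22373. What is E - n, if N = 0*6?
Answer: -38185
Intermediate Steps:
N = 0
n = 44269 (n = 22373 - 1*(-21896) = 22373 + 21896 = 44269)
E = 6084 (E = (-78 + 0)² = (-78)² = 6084)
E - n = 6084 - 1*44269 = 6084 - 44269 = -38185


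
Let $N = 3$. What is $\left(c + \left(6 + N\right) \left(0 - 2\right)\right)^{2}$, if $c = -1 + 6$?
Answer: $169$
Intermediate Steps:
$c = 5$
$\left(c + \left(6 + N\right) \left(0 - 2\right)\right)^{2} = \left(5 + \left(6 + 3\right) \left(0 - 2\right)\right)^{2} = \left(5 + 9 \left(-2\right)\right)^{2} = \left(5 - 18\right)^{2} = \left(-13\right)^{2} = 169$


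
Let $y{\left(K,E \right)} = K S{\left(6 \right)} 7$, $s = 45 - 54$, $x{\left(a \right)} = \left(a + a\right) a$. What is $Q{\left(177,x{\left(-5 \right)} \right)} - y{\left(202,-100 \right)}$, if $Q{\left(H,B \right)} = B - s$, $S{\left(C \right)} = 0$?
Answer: $59$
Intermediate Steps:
$x{\left(a \right)} = 2 a^{2}$ ($x{\left(a \right)} = 2 a a = 2 a^{2}$)
$s = -9$
$Q{\left(H,B \right)} = 9 + B$ ($Q{\left(H,B \right)} = B - -9 = B + 9 = 9 + B$)
$y{\left(K,E \right)} = 0$ ($y{\left(K,E \right)} = K 0 \cdot 7 = 0 \cdot 7 = 0$)
$Q{\left(177,x{\left(-5 \right)} \right)} - y{\left(202,-100 \right)} = \left(9 + 2 \left(-5\right)^{2}\right) - 0 = \left(9 + 2 \cdot 25\right) + 0 = \left(9 + 50\right) + 0 = 59 + 0 = 59$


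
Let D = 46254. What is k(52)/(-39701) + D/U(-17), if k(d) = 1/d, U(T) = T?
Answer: -95489162825/35095684 ≈ -2720.8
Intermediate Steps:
k(52)/(-39701) + D/U(-17) = 1/(52*(-39701)) + 46254/(-17) = (1/52)*(-1/39701) + 46254*(-1/17) = -1/2064452 - 46254/17 = -95489162825/35095684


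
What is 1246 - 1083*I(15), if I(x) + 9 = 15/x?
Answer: 9910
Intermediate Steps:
I(x) = -9 + 15/x
1246 - 1083*I(15) = 1246 - 1083*(-9 + 15/15) = 1246 - 1083*(-9 + 15*(1/15)) = 1246 - 1083*(-9 + 1) = 1246 - 1083*(-8) = 1246 + 8664 = 9910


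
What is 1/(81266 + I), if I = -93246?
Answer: -1/11980 ≈ -8.3472e-5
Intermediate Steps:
1/(81266 + I) = 1/(81266 - 93246) = 1/(-11980) = -1/11980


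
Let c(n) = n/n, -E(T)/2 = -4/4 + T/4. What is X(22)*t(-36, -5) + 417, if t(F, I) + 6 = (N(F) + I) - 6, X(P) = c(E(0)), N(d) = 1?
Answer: 401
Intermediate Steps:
E(T) = 2 - T/2 (E(T) = -2*(-4/4 + T/4) = -2*(-4*¼ + T*(¼)) = -2*(-1 + T/4) = 2 - T/2)
c(n) = 1
X(P) = 1
t(F, I) = -11 + I (t(F, I) = -6 + ((1 + I) - 6) = -6 + (-5 + I) = -11 + I)
X(22)*t(-36, -5) + 417 = 1*(-11 - 5) + 417 = 1*(-16) + 417 = -16 + 417 = 401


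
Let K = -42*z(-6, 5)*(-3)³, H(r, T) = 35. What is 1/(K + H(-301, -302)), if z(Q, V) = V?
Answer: 1/5705 ≈ 0.00017528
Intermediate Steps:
K = 5670 (K = -42*5*(-3)³ = -210*(-27) = 5670)
1/(K + H(-301, -302)) = 1/(5670 + 35) = 1/5705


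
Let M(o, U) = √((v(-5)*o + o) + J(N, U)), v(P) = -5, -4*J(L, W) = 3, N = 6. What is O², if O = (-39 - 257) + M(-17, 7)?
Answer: (592 - √269)²/4 ≈ 82829.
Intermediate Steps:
J(L, W) = -¾ (J(L, W) = -¼*3 = -¾)
M(o, U) = √(-¾ - 4*o) (M(o, U) = √((-5*o + o) - ¾) = √(-4*o - ¾) = √(-¾ - 4*o))
O = -296 + √269/2 (O = (-39 - 257) + √(-3 - 16*(-17))/2 = -296 + √(-3 + 272)/2 = -296 + √269/2 ≈ -287.80)
O² = (-296 + √269/2)²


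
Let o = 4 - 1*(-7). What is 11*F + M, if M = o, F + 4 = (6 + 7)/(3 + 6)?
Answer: -154/9 ≈ -17.111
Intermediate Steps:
F = -23/9 (F = -4 + (6 + 7)/(3 + 6) = -4 + 13/9 = -23/9 ≈ -2.5556)
o = 11 (o = 4 + 7 = 11)
M = 11
11*F + M = 11*(-23/9) + 11 = -253/9 + 11 = -154/9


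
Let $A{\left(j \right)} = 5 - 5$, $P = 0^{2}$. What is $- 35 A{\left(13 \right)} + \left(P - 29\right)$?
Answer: $-29$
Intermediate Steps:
$P = 0$
$A{\left(j \right)} = 0$ ($A{\left(j \right)} = 5 - 5 = 0$)
$- 35 A{\left(13 \right)} + \left(P - 29\right) = \left(-35\right) 0 + \left(0 - 29\right) = 0 + \left(0 - 29\right) = 0 - 29 = -29$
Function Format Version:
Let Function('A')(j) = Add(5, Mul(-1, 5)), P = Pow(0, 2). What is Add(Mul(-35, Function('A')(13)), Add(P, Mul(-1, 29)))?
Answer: -29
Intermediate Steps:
P = 0
Function('A')(j) = 0 (Function('A')(j) = Add(5, -5) = 0)
Add(Mul(-35, Function('A')(13)), Add(P, Mul(-1, 29))) = Add(Mul(-35, 0), Add(0, Mul(-1, 29))) = Add(0, Add(0, -29)) = Add(0, -29) = -29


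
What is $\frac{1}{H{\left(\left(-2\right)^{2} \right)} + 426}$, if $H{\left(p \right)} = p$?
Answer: $\frac{1}{430} \approx 0.0023256$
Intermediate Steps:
$\frac{1}{H{\left(\left(-2\right)^{2} \right)} + 426} = \frac{1}{\left(-2\right)^{2} + 426} = \frac{1}{4 + 426} = \frac{1}{430}$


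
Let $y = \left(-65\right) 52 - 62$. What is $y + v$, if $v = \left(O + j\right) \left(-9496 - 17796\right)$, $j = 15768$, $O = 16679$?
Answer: $-885546966$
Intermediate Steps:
$y = -3442$ ($y = -3380 - 62 = -3442$)
$v = -885543524$ ($v = \left(16679 + 15768\right) \left(-9496 - 17796\right) = 32447 \left(-27292\right) = -885543524$)
$y + v = -3442 - 885543524 = -885546966$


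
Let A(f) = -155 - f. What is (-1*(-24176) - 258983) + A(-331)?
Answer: -234631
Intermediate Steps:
(-1*(-24176) - 258983) + A(-331) = (-1*(-24176) - 258983) + (-155 - 1*(-331)) = (24176 - 258983) + (-155 + 331) = -234807 + 176 = -234631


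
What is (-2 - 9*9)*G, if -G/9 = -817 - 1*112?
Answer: -693963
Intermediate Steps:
G = 8361 (G = -9*(-817 - 1*112) = -9*(-817 - 112) = -9*(-929) = 8361)
(-2 - 9*9)*G = (-2 - 9*9)*8361 = (-2 - 81)*8361 = -83*8361 = -693963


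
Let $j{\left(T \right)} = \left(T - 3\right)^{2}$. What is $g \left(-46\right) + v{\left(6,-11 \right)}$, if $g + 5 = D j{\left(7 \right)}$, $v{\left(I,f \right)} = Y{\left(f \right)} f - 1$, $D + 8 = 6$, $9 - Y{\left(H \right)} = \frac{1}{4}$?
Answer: $\frac{6419}{4} \approx 1604.8$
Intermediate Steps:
$Y{\left(H \right)} = \frac{35}{4}$ ($Y{\left(H \right)} = 9 - \frac{1}{4} = \frac{35}{4}$)
$D = -2$ ($D = -8 + 6 = -2$)
$j{\left(T \right)} = \left(-3 + T\right)^{2}$
$v{\left(I,f \right)} = -1 + \frac{35 f}{4}$ ($v{\left(I,f \right)} = \frac{35 f}{4} - 1 = -1 + \frac{35 f}{4}$)
$g = -37$ ($g = -5 - 2 \left(-3 + 7\right)^{2} = -5 - 2 \cdot 4^{2} = -5 - 32 = -37$)
$g \left(-46\right) + v{\left(6,-11 \right)} = \left(-37\right) \left(-46\right) + \left(-1 + \frac{35}{4} \left(-11\right)\right) = 1702 - \frac{389}{4} = \frac{6419}{4}$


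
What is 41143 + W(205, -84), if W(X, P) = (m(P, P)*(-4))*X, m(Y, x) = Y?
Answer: 110023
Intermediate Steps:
W(X, P) = -4*P*X (W(X, P) = (P*(-4))*X = (-4*P)*X = -4*P*X)
41143 + W(205, -84) = 41143 - 4*(-84)*205 = 41143 + 68880 = 110023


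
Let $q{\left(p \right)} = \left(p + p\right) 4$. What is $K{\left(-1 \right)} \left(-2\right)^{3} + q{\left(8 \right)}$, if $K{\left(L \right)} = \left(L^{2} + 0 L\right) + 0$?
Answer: $56$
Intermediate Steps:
$K{\left(L \right)} = L^{2}$ ($K{\left(L \right)} = \left(L^{2} + 0\right) + 0 = L^{2} + 0 = L^{2}$)
$q{\left(p \right)} = 8 p$ ($q{\left(p \right)} = 2 p 4 = 8 p$)
$K{\left(-1 \right)} \left(-2\right)^{3} + q{\left(8 \right)} = \left(-1\right)^{2} \left(-2\right)^{3} + 8 \cdot 8 = 1 \left(-8\right) + 64 = -8 + 64 = 56$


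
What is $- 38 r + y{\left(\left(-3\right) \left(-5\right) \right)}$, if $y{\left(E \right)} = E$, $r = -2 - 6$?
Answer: $319$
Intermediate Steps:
$r = -8$ ($r = -2 - 6 = -8$)
$- 38 r + y{\left(\left(-3\right) \left(-5\right) \right)} = \left(-38\right) \left(-8\right) - -15 = 304 + 15 = 319$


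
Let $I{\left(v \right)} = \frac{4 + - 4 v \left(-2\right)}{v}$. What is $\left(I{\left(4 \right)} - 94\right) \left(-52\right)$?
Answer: $4420$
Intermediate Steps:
$I{\left(v \right)} = \frac{4 + 8 v}{v}$
$\left(I{\left(4 \right)} - 94\right) \left(-52\right) = \left(\left(8 + \frac{4}{4}\right) - 94\right) \left(-52\right) = \left(\left(8 + 4 \cdot \frac{1}{4}\right) - 94\right) \left(-52\right) = \left(\left(8 + 1\right) - 94\right) \left(-52\right) = \left(9 - 94\right) \left(-52\right) = \left(-85\right) \left(-52\right) = 4420$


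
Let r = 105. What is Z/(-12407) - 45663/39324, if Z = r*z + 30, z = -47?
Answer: -124552207/162630956 ≈ -0.76586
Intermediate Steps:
Z = -4905 (Z = 105*(-47) + 30 = -4935 + 30 = -4905)
Z/(-12407) - 45663/39324 = -4905/(-12407) - 45663/39324 = -4905*(-1/12407) - 45663*1/39324 = 4905/12407 - 15221/13108 = -124552207/162630956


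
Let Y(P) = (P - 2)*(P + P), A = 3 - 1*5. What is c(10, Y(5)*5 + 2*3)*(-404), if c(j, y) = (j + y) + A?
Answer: -66256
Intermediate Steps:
A = -2 (A = 3 - 5 = -2)
Y(P) = 2*P*(-2 + P) (Y(P) = (-2 + P)*(2*P) = 2*P*(-2 + P))
c(j, y) = -2 + j + y (c(j, y) = (j + y) - 2 = -2 + j + y)
c(10, Y(5)*5 + 2*3)*(-404) = (-2 + 10 + ((2*5*(-2 + 5))*5 + 2*3))*(-404) = (-2 + 10 + ((2*5*3)*5 + 6))*(-404) = (-2 + 10 + (30*5 + 6))*(-404) = (-2 + 10 + (150 + 6))*(-404) = (-2 + 10 + 156)*(-404) = 164*(-404) = -66256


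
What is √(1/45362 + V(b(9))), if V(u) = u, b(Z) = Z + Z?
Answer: √37038844154/45362 ≈ 4.2426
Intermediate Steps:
b(Z) = 2*Z
√(1/45362 + V(b(9))) = √(1/45362 + 2*9) = √(1/45362 + 18) = √(816517/45362) = √37038844154/45362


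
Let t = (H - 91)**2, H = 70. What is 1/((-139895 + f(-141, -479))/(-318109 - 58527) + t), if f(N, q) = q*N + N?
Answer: 376636/166168973 ≈ 0.0022666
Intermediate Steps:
f(N, q) = N + N*q (f(N, q) = N*q + N = N + N*q)
t = 441 (t = (70 - 91)**2 = (-21)**2 = 441)
1/((-139895 + f(-141, -479))/(-318109 - 58527) + t) = 1/((-139895 - 141*(1 - 479))/(-318109 - 58527) + 441) = 1/((-139895 - 141*(-478))/(-376636) + 441) = 1/((-139895 + 67398)*(-1/376636) + 441) = 1/(-72497*(-1/376636) + 441) = 1/(72497/376636 + 441) = 1/(166168973/376636) = 376636/166168973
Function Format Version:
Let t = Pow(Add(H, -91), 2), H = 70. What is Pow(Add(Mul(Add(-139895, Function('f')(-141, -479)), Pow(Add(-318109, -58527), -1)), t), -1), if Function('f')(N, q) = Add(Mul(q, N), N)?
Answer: Rational(376636, 166168973) ≈ 0.0022666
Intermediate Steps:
Function('f')(N, q) = Add(N, Mul(N, q)) (Function('f')(N, q) = Add(Mul(N, q), N) = Add(N, Mul(N, q)))
t = 441 (t = Pow(Add(70, -91), 2) = Pow(-21, 2) = 441)
Pow(Add(Mul(Add(-139895, Function('f')(-141, -479)), Pow(Add(-318109, -58527), -1)), t), -1) = Pow(Add(Mul(Add(-139895, Mul(-141, Add(1, -479))), Pow(Add(-318109, -58527), -1)), 441), -1) = Pow(Add(Mul(Add(-139895, Mul(-141, -478)), Pow(-376636, -1)), 441), -1) = Pow(Add(Mul(Add(-139895, 67398), Rational(-1, 376636)), 441), -1) = Pow(Add(Mul(-72497, Rational(-1, 376636)), 441), -1) = Pow(Add(Rational(72497, 376636), 441), -1) = Pow(Rational(166168973, 376636), -1) = Rational(376636, 166168973)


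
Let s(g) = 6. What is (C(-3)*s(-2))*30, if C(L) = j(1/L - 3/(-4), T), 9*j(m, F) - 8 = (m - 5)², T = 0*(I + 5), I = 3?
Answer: 20885/36 ≈ 580.14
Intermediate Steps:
T = 0 (T = 0*(3 + 5) = 0*8 = 0)
j(m, F) = 8/9 + (-5 + m)²/9 (j(m, F) = 8/9 + (m - 5)²/9 = 8/9 + (-5 + m)²/9)
C(L) = 8/9 + (-17/4 + 1/L)²/9 (C(L) = 8/9 + (-5 + (1/L - 3/(-4)))²/9 = 8/9 + (-5 + (1/L - 3*(-¼)))²/9 = 8/9 + (-5 + (1/L + ¾))²/9 = 8/9 + (-5 + (¾ + 1/L))²/9 = 8/9 + (-17/4 + 1/L)²/9)
(C(-3)*s(-2))*30 = (((1/144)*(16 - 136*(-3) + 417*(-3)²)/(-3)²)*6)*30 = (((1/144)*(⅑)*(16 + 408 + 417*9))*6)*30 = (((1/144)*(⅑)*(16 + 408 + 3753))*6)*30 = (((1/144)*(⅑)*4177)*6)*30 = ((4177/1296)*6)*30 = (4177/216)*30 = 20885/36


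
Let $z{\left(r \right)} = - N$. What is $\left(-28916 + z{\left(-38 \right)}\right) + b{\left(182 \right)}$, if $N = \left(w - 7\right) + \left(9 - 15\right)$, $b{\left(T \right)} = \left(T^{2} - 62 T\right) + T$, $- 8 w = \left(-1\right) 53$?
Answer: $- \frac{55101}{8} \approx -6887.6$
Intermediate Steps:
$w = \frac{53}{8}$ ($w = - \frac{\left(-1\right) 53}{8} = \left(- \frac{1}{8}\right) \left(-53\right) = \frac{53}{8} \approx 6.625$)
$b{\left(T \right)} = T^{2} - 61 T$
$N = - \frac{51}{8}$ ($N = \left(\frac{53}{8} - 7\right) + \left(9 - 15\right) = - \frac{3}{8} - 6 = - \frac{51}{8} \approx -6.375$)
$z{\left(r \right)} = \frac{51}{8}$ ($z{\left(r \right)} = \left(-1\right) \left(- \frac{51}{8}\right) = \frac{51}{8}$)
$\left(-28916 + z{\left(-38 \right)}\right) + b{\left(182 \right)} = \left(-28916 + \frac{51}{8}\right) + 182 \left(-61 + 182\right) = - \frac{231277}{8} + 182 \cdot 121 = - \frac{231277}{8} + 22022 = - \frac{55101}{8}$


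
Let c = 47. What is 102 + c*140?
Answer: 6682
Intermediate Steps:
102 + c*140 = 102 + 47*140 = 102 + 6580 = 6682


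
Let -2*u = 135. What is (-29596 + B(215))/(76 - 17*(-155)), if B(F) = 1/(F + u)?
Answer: -8730818/799745 ≈ -10.917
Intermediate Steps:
u = -135/2 (u = -½*135 = -135/2 ≈ -67.500)
B(F) = 1/(-135/2 + F) (B(F) = 1/(F - 135/2) = 1/(-135/2 + F))
(-29596 + B(215))/(76 - 17*(-155)) = (-29596 + 2/(-135 + 2*215))/(76 - 17*(-155)) = (-29596 + 2/(-135 + 430))/(76 + 2635) = (-29596 + 2/295)/2711 = (-29596 + 2*(1/295))*(1/2711) = (-29596 + 2/295)*(1/2711) = -8730818/295*1/2711 = -8730818/799745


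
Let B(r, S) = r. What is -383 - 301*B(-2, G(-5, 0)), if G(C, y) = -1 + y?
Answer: 219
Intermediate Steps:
-383 - 301*B(-2, G(-5, 0)) = -383 - 301*(-2) = -383 + 602 = 219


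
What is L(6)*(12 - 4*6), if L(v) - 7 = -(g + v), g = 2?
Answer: 12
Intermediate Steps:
L(v) = 5 - v (L(v) = 7 - (2 + v) = 7 + (-2 - v) = 5 - v)
L(6)*(12 - 4*6) = (5 - 1*6)*(12 - 4*6) = (5 - 6)*(12 - 24) = -1*(-12) = 12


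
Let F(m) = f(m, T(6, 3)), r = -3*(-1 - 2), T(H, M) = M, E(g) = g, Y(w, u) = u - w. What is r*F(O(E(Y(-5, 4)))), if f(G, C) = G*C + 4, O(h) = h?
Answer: 279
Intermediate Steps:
f(G, C) = 4 + C*G (f(G, C) = C*G + 4 = 4 + C*G)
r = 9 (r = -3*(-3) = 9)
F(m) = 4 + 3*m
r*F(O(E(Y(-5, 4)))) = 9*(4 + 3*(4 - 1*(-5))) = 9*(4 + 3*(4 + 5)) = 9*(4 + 3*9) = 9*(4 + 27) = 9*31 = 279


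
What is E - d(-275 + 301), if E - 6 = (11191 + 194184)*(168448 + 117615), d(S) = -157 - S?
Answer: 58750188814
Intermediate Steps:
E = 58750188631 (E = 6 + (11191 + 194184)*(168448 + 117615) = 6 + 205375*286063 = 6 + 58750188625 = 58750188631)
E - d(-275 + 301) = 58750188631 - (-157 - (-275 + 301)) = 58750188631 - (-157 - 1*26) = 58750188631 - (-157 - 26) = 58750188631 - 1*(-183) = 58750188631 + 183 = 58750188814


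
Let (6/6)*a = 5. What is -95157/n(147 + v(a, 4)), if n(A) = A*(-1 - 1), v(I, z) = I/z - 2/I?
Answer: 951570/2957 ≈ 321.80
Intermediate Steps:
a = 5
v(I, z) = -2/I + I/z
n(A) = -2*A (n(A) = A*(-2) = -2*A)
-95157/n(147 + v(a, 4)) = -95157*(-1/(2*(147 + (-2/5 + 5/4)))) = -95157*(-1/(2*(147 + (-2*⅕ + 5*(¼))))) = -95157*(-1/(2*(147 + (-⅖ + 5/4)))) = -95157*(-1/(2*(147 + 17/20))) = -95157/((-2*2957/20)) = -95157/(-2957/10) = -95157*(-10/2957) = 951570/2957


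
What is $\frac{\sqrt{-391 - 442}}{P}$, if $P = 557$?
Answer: $\frac{7 i \sqrt{17}}{557} \approx 0.051816 i$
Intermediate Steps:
$\frac{\sqrt{-391 - 442}}{P} = \frac{\sqrt{-391 - 442}}{557} = \sqrt{-833} \cdot \frac{1}{557} = 7 i \sqrt{17} \cdot \frac{1}{557} = \frac{7 i \sqrt{17}}{557}$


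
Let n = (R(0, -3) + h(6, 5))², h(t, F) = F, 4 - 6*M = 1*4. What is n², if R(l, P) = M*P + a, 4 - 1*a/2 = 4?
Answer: 625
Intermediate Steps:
M = 0 (M = ⅔ - 4/6 = ⅔ - ⅙*4 = ⅔ - ⅔ = 0)
a = 0 (a = 8 - 2*4 = 8 - 8 = 0)
R(l, P) = 0 (R(l, P) = 0*P + 0 = 0 + 0 = 0)
n = 25 (n = (0 + 5)² = 5² = 25)
n² = 25² = 625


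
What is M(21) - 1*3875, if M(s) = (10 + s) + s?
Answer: -3823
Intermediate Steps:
M(s) = 10 + 2*s
M(21) - 1*3875 = (10 + 2*21) - 1*3875 = (10 + 42) - 3875 = 52 - 3875 = -3823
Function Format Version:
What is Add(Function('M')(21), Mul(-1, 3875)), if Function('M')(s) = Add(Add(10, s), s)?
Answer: -3823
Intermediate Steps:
Function('M')(s) = Add(10, Mul(2, s))
Add(Function('M')(21), Mul(-1, 3875)) = Add(Add(10, Mul(2, 21)), Mul(-1, 3875)) = Add(Add(10, 42), -3875) = Add(52, -3875) = -3823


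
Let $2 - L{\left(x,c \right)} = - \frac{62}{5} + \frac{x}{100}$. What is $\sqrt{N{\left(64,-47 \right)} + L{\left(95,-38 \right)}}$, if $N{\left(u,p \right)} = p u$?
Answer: $\frac{i \sqrt{299455}}{10} \approx 54.722 i$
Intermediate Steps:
$L{\left(x,c \right)} = \frac{72}{5} - \frac{x}{100}$ ($L{\left(x,c \right)} = 2 - \left(- \frac{62}{5} + \frac{x}{100}\right) = \frac{72}{5} - \frac{x}{100}$)
$\sqrt{N{\left(64,-47 \right)} + L{\left(95,-38 \right)}} = \sqrt{\left(-47\right) 64 + \left(\frac{72}{5} - \frac{19}{20}\right)} = \sqrt{-3008 + \left(\frac{72}{5} - \frac{19}{20}\right)} = \sqrt{-3008 + \frac{269}{20}} = \sqrt{- \frac{59891}{20}} = \frac{i \sqrt{299455}}{10}$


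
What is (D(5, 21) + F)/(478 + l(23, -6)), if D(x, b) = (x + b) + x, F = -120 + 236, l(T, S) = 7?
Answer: 147/485 ≈ 0.30309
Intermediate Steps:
F = 116
D(x, b) = b + 2*x (D(x, b) = (b + x) + x = b + 2*x)
(D(5, 21) + F)/(478 + l(23, -6)) = ((21 + 2*5) + 116)/(478 + 7) = ((21 + 10) + 116)/485 = (31 + 116)*(1/485) = 147*(1/485) = 147/485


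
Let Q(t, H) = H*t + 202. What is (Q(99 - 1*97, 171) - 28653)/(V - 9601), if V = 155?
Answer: 28109/9446 ≈ 2.9758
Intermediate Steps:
Q(t, H) = 202 + H*t
(Q(99 - 1*97, 171) - 28653)/(V - 9601) = ((202 + 171*(99 - 1*97)) - 28653)/(155 - 9601) = ((202 + 171*(99 - 97)) - 28653)/(-9446) = ((202 + 171*2) - 28653)*(-1/9446) = ((202 + 342) - 28653)*(-1/9446) = (544 - 28653)*(-1/9446) = -28109*(-1/9446) = 28109/9446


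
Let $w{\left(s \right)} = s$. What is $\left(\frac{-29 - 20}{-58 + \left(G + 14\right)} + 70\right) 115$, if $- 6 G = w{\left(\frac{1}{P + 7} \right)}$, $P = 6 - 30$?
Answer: $\frac{5242160}{641} \approx 8178.1$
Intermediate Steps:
$P = -24$ ($P = 6 - 30 = -24$)
$G = \frac{1}{102}$ ($G = - \frac{1}{6 \left(-24 + 7\right)} = - \frac{1}{6 \left(-17\right)} = \left(- \frac{1}{6}\right) \left(- \frac{1}{17}\right) = \frac{1}{102} \approx 0.0098039$)
$\left(\frac{-29 - 20}{-58 + \left(G + 14\right)} + 70\right) 115 = \left(\frac{-29 - 20}{-58 + \left(\frac{1}{102} + 14\right)} + 70\right) 115 = \left(- \frac{49}{-58 + \frac{1429}{102}} + 70\right) 115 = \left(- \frac{49}{- \frac{4487}{102}} + 70\right) 115 = \left(\left(-49\right) \left(- \frac{102}{4487}\right) + 70\right) 115 = \left(\frac{714}{641} + 70\right) 115 = \frac{45584}{641} \cdot 115 = \frac{5242160}{641}$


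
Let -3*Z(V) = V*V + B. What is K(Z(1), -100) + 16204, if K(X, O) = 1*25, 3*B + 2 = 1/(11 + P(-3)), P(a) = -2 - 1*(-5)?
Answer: 16229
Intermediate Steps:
P(a) = 3 (P(a) = -2 + 5 = 3)
B = -9/14 (B = -⅔ + 1/(3*(11 + 3)) = -⅔ + (⅓)/14 = -⅔ + (⅓)*(1/14) = -⅔ + 1/42 = -9/14 ≈ -0.64286)
Z(V) = 3/14 - V²/3 (Z(V) = -(V*V - 9/14)/3 = -(V² - 9/14)/3 = -(-9/14 + V²)/3 = 3/14 - V²/3)
K(X, O) = 25
K(Z(1), -100) + 16204 = 25 + 16204 = 16229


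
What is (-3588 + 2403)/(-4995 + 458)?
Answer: 1185/4537 ≈ 0.26119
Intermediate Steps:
(-3588 + 2403)/(-4995 + 458) = -1185/(-4537) = -1185*(-1/4537) = 1185/4537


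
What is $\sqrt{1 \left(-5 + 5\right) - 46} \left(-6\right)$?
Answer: $- 6 i \sqrt{46} \approx - 40.694 i$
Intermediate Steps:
$\sqrt{1 \left(-5 + 5\right) - 46} \left(-6\right) = \sqrt{1 \cdot 0 - 46} \left(-6\right) = \sqrt{0 - 46} \left(-6\right) = \sqrt{-46} \left(-6\right) = i \sqrt{46} \left(-6\right) = - 6 i \sqrt{46}$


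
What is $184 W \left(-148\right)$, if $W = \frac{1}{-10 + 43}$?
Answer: $- \frac{27232}{33} \approx -825.21$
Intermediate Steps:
$W = \frac{1}{33} \approx 0.030303$
$184 W \left(-148\right) = 184 \cdot \frac{1}{33} \left(-148\right) = \frac{184}{33} \left(-148\right) = - \frac{27232}{33}$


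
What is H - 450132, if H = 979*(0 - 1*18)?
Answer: -467754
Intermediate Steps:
H = -17622 (H = 979*(0 - 18) = 979*(-18) = -17622)
H - 450132 = -17622 - 450132 = -467754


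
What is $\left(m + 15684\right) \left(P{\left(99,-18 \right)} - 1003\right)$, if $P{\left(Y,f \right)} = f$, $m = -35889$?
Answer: $20629305$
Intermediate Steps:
$\left(m + 15684\right) \left(P{\left(99,-18 \right)} - 1003\right) = \left(-35889 + 15684\right) \left(-18 - 1003\right) = \left(-20205\right) \left(-1021\right) = 20629305$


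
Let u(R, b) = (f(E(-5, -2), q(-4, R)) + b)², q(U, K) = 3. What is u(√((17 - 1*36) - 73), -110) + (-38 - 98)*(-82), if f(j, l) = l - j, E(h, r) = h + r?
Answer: 21152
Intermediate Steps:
u(R, b) = (10 + b)² (u(R, b) = ((3 - (-5 - 2)) + b)² = ((3 - 1*(-7)) + b)² = ((3 + 7) + b)² = (10 + b)²)
u(√((17 - 1*36) - 73), -110) + (-38 - 98)*(-82) = (10 - 110)² + (-38 - 98)*(-82) = (-100)² - 136*(-82) = 10000 + 11152 = 21152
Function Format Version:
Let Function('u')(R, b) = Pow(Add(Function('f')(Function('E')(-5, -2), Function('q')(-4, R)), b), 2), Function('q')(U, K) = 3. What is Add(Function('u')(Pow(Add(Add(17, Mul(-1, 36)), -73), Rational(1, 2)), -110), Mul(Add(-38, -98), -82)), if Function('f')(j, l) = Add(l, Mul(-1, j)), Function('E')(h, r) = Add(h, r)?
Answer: 21152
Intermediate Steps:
Function('u')(R, b) = Pow(Add(10, b), 2) (Function('u')(R, b) = Pow(Add(Add(3, Mul(-1, Add(-5, -2))), b), 2) = Pow(Add(Add(3, Mul(-1, -7)), b), 2) = Pow(Add(Add(3, 7), b), 2) = Pow(Add(10, b), 2))
Add(Function('u')(Pow(Add(Add(17, Mul(-1, 36)), -73), Rational(1, 2)), -110), Mul(Add(-38, -98), -82)) = Add(Pow(Add(10, -110), 2), Mul(Add(-38, -98), -82)) = Add(Pow(-100, 2), Mul(-136, -82)) = Add(10000, 11152) = 21152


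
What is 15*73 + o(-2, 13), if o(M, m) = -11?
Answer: 1084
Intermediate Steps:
15*73 + o(-2, 13) = 15*73 - 11 = 1095 - 11 = 1084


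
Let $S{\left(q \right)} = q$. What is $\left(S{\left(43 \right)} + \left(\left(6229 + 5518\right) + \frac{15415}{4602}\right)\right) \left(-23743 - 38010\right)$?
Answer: $- \frac{3351520260235}{4602} \approx -7.2827 \cdot 10^{8}$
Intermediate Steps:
$\left(S{\left(43 \right)} + \left(\left(6229 + 5518\right) + \frac{15415}{4602}\right)\right) \left(-23743 - 38010\right) = \left(43 + \left(\left(6229 + 5518\right) + \frac{15415}{4602}\right)\right) \left(-23743 - 38010\right) = \left(43 + \left(11747 + 15415 \cdot \frac{1}{4602}\right)\right) \left(-61753\right) = \left(43 + \left(11747 + \frac{15415}{4602}\right)\right) \left(-61753\right) = \left(43 + \frac{54075109}{4602}\right) \left(-61753\right) = \frac{54272995}{4602} \left(-61753\right) = - \frac{3351520260235}{4602}$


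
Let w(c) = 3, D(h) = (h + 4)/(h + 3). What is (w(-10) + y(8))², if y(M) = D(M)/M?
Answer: 4761/484 ≈ 9.8368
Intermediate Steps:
D(h) = (4 + h)/(3 + h)
y(M) = (4 + M)/(M*(3 + M)) (y(M) = ((4 + M)/(3 + M))/M = (4 + M)/(M*(3 + M)))
(w(-10) + y(8))² = (3 + (4 + 8)/(8*(3 + 8)))² = (3 + (⅛)*12/11)² = (3 + (⅛)*(1/11)*12)² = (3 + 3/22)² = (69/22)² = 4761/484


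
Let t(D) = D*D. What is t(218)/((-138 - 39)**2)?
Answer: 47524/31329 ≈ 1.5169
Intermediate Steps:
t(D) = D**2
t(218)/((-138 - 39)**2) = 218**2/((-138 - 39)**2) = 47524/((-177)**2) = 47524/31329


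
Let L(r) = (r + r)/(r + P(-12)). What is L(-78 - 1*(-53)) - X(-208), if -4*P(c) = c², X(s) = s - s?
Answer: 50/61 ≈ 0.81967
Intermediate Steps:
X(s) = 0
P(c) = -c²/4
L(r) = 2*r/(-36 + r) (L(r) = (r + r)/(r - ¼*(-12)²) = (2*r)/(r - ¼*144) = (2*r)/(r - 36) = (2*r)/(-36 + r) = 2*r/(-36 + r))
L(-78 - 1*(-53)) - X(-208) = 2*(-78 - 1*(-53))/(-36 + (-78 - 1*(-53))) - 1*0 = 2*(-78 + 53)/(-36 + (-78 + 53)) + 0 = 2*(-25)/(-36 - 25) + 0 = 2*(-25)/(-61) + 0 = 2*(-25)*(-1/61) + 0 = 50/61 + 0 = 50/61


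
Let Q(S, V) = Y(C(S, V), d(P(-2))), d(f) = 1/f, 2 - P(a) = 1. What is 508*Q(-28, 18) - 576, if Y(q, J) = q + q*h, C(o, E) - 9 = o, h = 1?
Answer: -19880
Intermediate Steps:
C(o, E) = 9 + o
P(a) = 1 (P(a) = 2 - 1*1 = 2 - 1 = 1)
Y(q, J) = 2*q (Y(q, J) = q + q*1 = q + q = 2*q)
Q(S, V) = 18 + 2*S (Q(S, V) = 2*(9 + S) = 18 + 2*S)
508*Q(-28, 18) - 576 = 508*(18 + 2*(-28)) - 576 = 508*(18 - 56) - 576 = 508*(-38) - 576 = -19304 - 576 = -19880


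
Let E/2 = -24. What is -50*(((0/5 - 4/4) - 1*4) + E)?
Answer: 2650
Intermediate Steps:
E = -48 (E = 2*(-24) = -48)
-50*(((0/5 - 4/4) - 1*4) + E) = -50*(((0/5 - 4/4) - 1*4) - 48) = -50*(((0*(⅕) - 4*¼) - 4) - 48) = -50*(((0 - 1) - 4) - 48) = -50*((-1 - 4) - 48) = -50*(-5 - 48) = -50*(-53) = 2650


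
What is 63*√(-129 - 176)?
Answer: 63*I*√305 ≈ 1100.2*I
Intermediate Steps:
63*√(-129 - 176) = 63*√(-305) = 63*(I*√305) = 63*I*√305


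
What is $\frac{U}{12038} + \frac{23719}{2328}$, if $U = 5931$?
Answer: $\frac{149668345}{14012232} \approx 10.681$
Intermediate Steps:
$\frac{U}{12038} + \frac{23719}{2328} = \frac{5931}{12038} + \frac{23719}{2328} = \frac{149668345}{14012232}$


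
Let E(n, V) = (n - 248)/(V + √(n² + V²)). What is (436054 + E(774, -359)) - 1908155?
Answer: -440950094921/299538 + 263*√727957/299538 ≈ -1.4721e+6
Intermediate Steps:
E(n, V) = (-248 + n)/(V + √(V² + n²))
(436054 + E(774, -359)) - 1908155 = (436054 + (-248 + 774)/(-359 + √((-359)² + 774²))) - 1908155 = (436054 + 526/(-359 + √(128881 + 599076))) - 1908155 = (436054 + 526/(-359 + √727957)) - 1908155 = -1472101 + 526/(-359 + √727957)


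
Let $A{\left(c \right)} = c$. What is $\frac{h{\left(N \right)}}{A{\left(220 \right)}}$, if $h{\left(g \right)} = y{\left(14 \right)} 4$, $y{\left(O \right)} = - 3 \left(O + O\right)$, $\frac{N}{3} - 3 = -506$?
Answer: $- \frac{84}{55} \approx -1.5273$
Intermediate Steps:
$N = -1509$ ($N = 9 + 3 \left(-506\right) = 9 - 1518 = -1509$)
$y{\left(O \right)} = - 6 O$ ($y{\left(O \right)} = - 3 \cdot 2 O = - 6 O$)
$h{\left(g \right)} = -336$ ($h{\left(g \right)} = \left(-6\right) 14 \cdot 4 = \left(-84\right) 4 = -336$)
$\frac{h{\left(N \right)}}{A{\left(220 \right)}} = - \frac{336}{220} = \left(-336\right) \frac{1}{220} = - \frac{84}{55}$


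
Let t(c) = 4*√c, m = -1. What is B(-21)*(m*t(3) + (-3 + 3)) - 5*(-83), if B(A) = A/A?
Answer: 415 - 4*√3 ≈ 408.07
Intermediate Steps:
B(A) = 1
B(-21)*(m*t(3) + (-3 + 3)) - 5*(-83) = 1*(-4*√3 + (-3 + 3)) - 5*(-83) = 1*(-4*√3 + 0) + 415 = 1*(-4*√3) + 415 = -4*√3 + 415 = 415 - 4*√3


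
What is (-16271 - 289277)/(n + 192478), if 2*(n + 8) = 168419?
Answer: -611096/553359 ≈ -1.1043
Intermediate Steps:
n = 168403/2 (n = -8 + (½)*168419 = -8 + 168419/2 = 168403/2 ≈ 84202.)
(-16271 - 289277)/(n + 192478) = (-16271 - 289277)/(168403/2 + 192478) = -305548/553359/2 = -305548*2/553359 = -611096/553359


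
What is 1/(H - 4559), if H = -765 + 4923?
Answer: -1/401 ≈ -0.0024938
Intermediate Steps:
H = 4158
1/(H - 4559) = 1/(4158 - 4559) = 1/(-401) = -1/401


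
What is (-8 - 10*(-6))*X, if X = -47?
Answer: -2444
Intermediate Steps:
(-8 - 10*(-6))*X = (-8 - 10*(-6))*(-47) = (-8 + 60)*(-47) = 52*(-47) = -2444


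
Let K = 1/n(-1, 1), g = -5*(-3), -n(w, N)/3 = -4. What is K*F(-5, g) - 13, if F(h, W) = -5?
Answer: -161/12 ≈ -13.417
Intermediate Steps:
n(w, N) = 12 (n(w, N) = -3*(-4) = 12)
g = 15
K = 1/12 ≈ 0.083333
K*F(-5, g) - 13 = (1/12)*(-5) - 13 = -5/12 - 13 = -161/12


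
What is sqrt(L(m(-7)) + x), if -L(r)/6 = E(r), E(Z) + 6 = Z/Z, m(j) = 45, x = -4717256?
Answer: I*sqrt(4717226) ≈ 2171.9*I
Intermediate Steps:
E(Z) = -5 (E(Z) = -6 + Z/Z = -6 + 1 = -5)
L(r) = 30 (L(r) = -6*(-5) = 30)
sqrt(L(m(-7)) + x) = sqrt(30 - 4717256) = sqrt(-4717226) = I*sqrt(4717226)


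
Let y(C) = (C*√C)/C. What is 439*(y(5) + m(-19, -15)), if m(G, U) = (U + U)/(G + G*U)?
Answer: -6585/133 + 439*√5 ≈ 932.12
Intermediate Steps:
m(G, U) = 2*U/(G + G*U) (m(G, U) = (2*U)/(G + G*U) = 2*U/(G + G*U))
y(C) = √C (y(C) = C^(3/2)/C = √C)
439*(y(5) + m(-19, -15)) = 439*(√5 + 2*(-15)/(-19*(1 - 15))) = 439*(√5 + 2*(-15)*(-1/19)/(-14)) = 439*(√5 + 2*(-15)*(-1/19)*(-1/14)) = 439*(√5 - 15/133) = 439*(-15/133 + √5) = -6585/133 + 439*√5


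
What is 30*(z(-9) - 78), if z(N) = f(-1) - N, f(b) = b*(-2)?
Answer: -2010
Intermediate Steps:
f(b) = -2*b
z(N) = 2 - N (z(N) = -2*(-1) - N = 2 - N)
30*(z(-9) - 78) = 30*((2 - 1*(-9)) - 78) = 30*((2 + 9) - 78) = 30*(11 - 78) = 30*(-67) = -2010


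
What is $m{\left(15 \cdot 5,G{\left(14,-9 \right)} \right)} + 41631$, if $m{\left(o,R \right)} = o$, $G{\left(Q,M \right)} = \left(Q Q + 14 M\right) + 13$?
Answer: $41706$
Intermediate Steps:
$G{\left(Q,M \right)} = 13 + Q^{2} + 14 M$ ($G{\left(Q,M \right)} = \left(Q^{2} + 14 M\right) + 13 = 13 + Q^{2} + 14 M$)
$m{\left(15 \cdot 5,G{\left(14,-9 \right)} \right)} + 41631 = 15 \cdot 5 + 41631 = 75 + 41631 = 41706$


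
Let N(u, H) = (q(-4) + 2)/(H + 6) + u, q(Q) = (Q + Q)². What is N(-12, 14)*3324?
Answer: -144594/5 ≈ -28919.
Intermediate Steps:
q(Q) = 4*Q² (q(Q) = (2*Q)² = 4*Q²)
N(u, H) = u + 66/(6 + H) (N(u, H) = (4*(-4)² + 2)/(H + 6) + u = (4*16 + 2)/(6 + H) + u = (64 + 2)/(6 + H) + u = 66/(6 + H) + u = u + 66/(6 + H))
N(-12, 14)*3324 = ((66 + 6*(-12) + 14*(-12))/(6 + 14))*3324 = ((66 - 72 - 168)/20)*3324 = ((1/20)*(-174))*3324 = -87/10*3324 = -144594/5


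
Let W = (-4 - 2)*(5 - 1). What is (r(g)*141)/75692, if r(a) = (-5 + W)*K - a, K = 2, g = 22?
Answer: -2820/18923 ≈ -0.14902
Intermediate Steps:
W = -24 (W = -6*4 = -24)
r(a) = -58 - a (r(a) = (-5 - 24)*2 - a = -29*2 - a = -58 - a)
(r(g)*141)/75692 = ((-58 - 1*22)*141)/75692 = ((-58 - 22)*141)*(1/75692) = -80*141*(1/75692) = -11280*1/75692 = -2820/18923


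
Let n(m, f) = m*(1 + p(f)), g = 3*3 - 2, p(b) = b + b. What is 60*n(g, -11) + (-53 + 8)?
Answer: -8865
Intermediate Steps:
p(b) = 2*b
g = 7 (g = 9 - 2 = 7)
n(m, f) = m*(1 + 2*f)
60*n(g, -11) + (-53 + 8) = 60*(7*(1 + 2*(-11))) + (-53 + 8) = 60*(7*(1 - 22)) - 45 = 60*(7*(-21)) - 45 = 60*(-147) - 45 = -8820 - 45 = -8865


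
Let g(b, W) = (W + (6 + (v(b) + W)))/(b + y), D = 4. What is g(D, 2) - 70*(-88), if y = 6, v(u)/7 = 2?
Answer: 30812/5 ≈ 6162.4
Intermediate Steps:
v(u) = 14 (v(u) = 7*2 = 14)
g(b, W) = (20 + 2*W)/(6 + b) (g(b, W) = (W + (6 + (14 + W)))/(b + 6) = (W + (20 + W))/(6 + b) = (20 + 2*W)/(6 + b))
g(D, 2) - 70*(-88) = 2*(10 + 2)/(6 + 4) - 70*(-88) = 2*12/10 + 6160 = 2*(⅒)*12 + 6160 = 12/5 + 6160 = 30812/5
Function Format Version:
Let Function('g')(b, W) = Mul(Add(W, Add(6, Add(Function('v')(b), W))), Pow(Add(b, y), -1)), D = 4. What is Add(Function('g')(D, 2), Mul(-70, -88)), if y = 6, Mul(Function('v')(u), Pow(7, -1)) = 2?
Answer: Rational(30812, 5) ≈ 6162.4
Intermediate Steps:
Function('v')(u) = 14 (Function('v')(u) = Mul(7, 2) = 14)
Function('g')(b, W) = Mul(Pow(Add(6, b), -1), Add(20, Mul(2, W))) (Function('g')(b, W) = Mul(Add(W, Add(6, Add(14, W))), Pow(Add(b, 6), -1)) = Mul(Add(W, Add(20, W)), Pow(Add(6, b), -1)) = Mul(Add(20, Mul(2, W)), Pow(Add(6, b), -1)) = Mul(Pow(Add(6, b), -1), Add(20, Mul(2, W))))
Add(Function('g')(D, 2), Mul(-70, -88)) = Add(Mul(2, Pow(Add(6, 4), -1), Add(10, 2)), Mul(-70, -88)) = Add(Mul(2, Pow(10, -1), 12), 6160) = Add(Mul(2, Rational(1, 10), 12), 6160) = Add(Rational(12, 5), 6160) = Rational(30812, 5)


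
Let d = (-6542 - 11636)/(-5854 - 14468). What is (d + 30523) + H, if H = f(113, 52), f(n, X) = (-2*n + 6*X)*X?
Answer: 355593284/10161 ≈ 34996.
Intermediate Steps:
d = 9089/10161 (d = -18178/(-20322) = -18178*(-1/20322) = 9089/10161 ≈ 0.89450)
f(n, X) = X*(-2*n + 6*X)
H = 4472 (H = 2*52*(-1*113 + 3*52) = 2*52*(-113 + 156) = 2*52*43 = 4472)
(d + 30523) + H = (9089/10161 + 30523) + 4472 = 310153292/10161 + 4472 = 355593284/10161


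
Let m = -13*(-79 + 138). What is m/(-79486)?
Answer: 767/79486 ≈ 0.0096495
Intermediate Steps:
m = -767 (m = -13*59 = -767)
m/(-79486) = -767/(-79486) = -767*(-1/79486) = 767/79486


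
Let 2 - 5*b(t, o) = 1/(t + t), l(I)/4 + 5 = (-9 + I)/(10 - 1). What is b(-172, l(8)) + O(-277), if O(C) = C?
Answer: -475751/1720 ≈ -276.60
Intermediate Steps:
l(I) = -24 + 4*I/9 (l(I) = -20 + 4*((-9 + I)/(10 - 1)) = -20 + 4*((-9 + I)/9) = -20 + 4*((-9 + I)*(⅑)) = -20 + 4*(-1 + I/9) = -20 + (-4 + 4*I/9) = -24 + 4*I/9)
b(t, o) = ⅖ - 1/(10*t) (b(t, o) = ⅖ - 1/(5*(t + t)) = ⅖ - 1/(2*t)/5 = ⅖ - 1/(10*t))
b(-172, l(8)) + O(-277) = (⅒)*(-1 + 4*(-172))/(-172) - 277 = (⅒)*(-1/172)*(-1 - 688) - 277 = (⅒)*(-1/172)*(-689) - 277 = 689/1720 - 277 = -475751/1720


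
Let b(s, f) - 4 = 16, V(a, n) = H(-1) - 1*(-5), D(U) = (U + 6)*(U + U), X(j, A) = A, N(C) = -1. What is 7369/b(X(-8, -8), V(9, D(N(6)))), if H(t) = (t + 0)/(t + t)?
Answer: 7369/20 ≈ 368.45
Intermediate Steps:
H(t) = ½ (H(t) = t/((2*t)) = t*(1/(2*t)) = ½)
D(U) = 2*U*(6 + U) (D(U) = (6 + U)*(2*U) = 2*U*(6 + U))
V(a, n) = 11/2 (V(a, n) = ½ - 1*(-5) = ½ + 5 = 11/2)
b(s, f) = 20 (b(s, f) = 4 + 16 = 20)
7369/b(X(-8, -8), V(9, D(N(6)))) = 7369/20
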